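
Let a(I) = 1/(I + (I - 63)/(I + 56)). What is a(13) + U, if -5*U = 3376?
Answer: -2859127/4235 ≈ -675.12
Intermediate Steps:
U = -3376/5 (U = -⅕*3376 = -3376/5 ≈ -675.20)
a(I) = 1/(I + (-63 + I)/(56 + I))
a(13) + U = (56 + 13)/(-63 + 13² + 57*13) - 3376/5 = 69/(-63 + 169 + 741) - 3376/5 = 69/847 - 3376/5 = -2859127/4235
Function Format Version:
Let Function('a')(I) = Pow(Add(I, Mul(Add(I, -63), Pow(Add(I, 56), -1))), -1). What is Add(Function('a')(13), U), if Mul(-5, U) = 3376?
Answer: Rational(-2859127, 4235) ≈ -675.12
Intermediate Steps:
U = Rational(-3376, 5) (U = Mul(Rational(-1, 5), 3376) = Rational(-3376, 5) ≈ -675.20)
Function('a')(I) = Pow(Add(I, Mul(Pow(Add(56, I), -1), Add(-63, I))), -1) (Function('a')(I) = Pow(Add(I, Mul(Add(-63, I), Pow(Add(56, I), -1))), -1) = Pow(Add(I, Mul(Pow(Add(56, I), -1), Add(-63, I))), -1))
Add(Function('a')(13), U) = Add(Mul(Pow(Add(-63, Pow(13, 2), Mul(57, 13)), -1), Add(56, 13)), Rational(-3376, 5)) = Add(Mul(Pow(Add(-63, 169, 741), -1), 69), Rational(-3376, 5)) = Add(Mul(Pow(847, -1), 69), Rational(-3376, 5)) = Add(Mul(Rational(1, 847), 69), Rational(-3376, 5)) = Add(Rational(69, 847), Rational(-3376, 5)) = Rational(-2859127, 4235)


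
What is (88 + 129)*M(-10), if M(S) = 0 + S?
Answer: -2170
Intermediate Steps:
M(S) = S
(88 + 129)*M(-10) = (88 + 129)*(-10) = 217*(-10) = -2170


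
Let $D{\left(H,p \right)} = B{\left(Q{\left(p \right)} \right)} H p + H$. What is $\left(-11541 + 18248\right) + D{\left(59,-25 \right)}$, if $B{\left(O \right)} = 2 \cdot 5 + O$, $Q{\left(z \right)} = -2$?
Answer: $-5034$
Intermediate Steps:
$B{\left(O \right)} = 10 + O$
$D{\left(H,p \right)} = H + 8 H p$ ($D{\left(H,p \right)} = \left(10 - 2\right) H p + H = 8 H p + H = H + 8 H p$)
$\left(-11541 + 18248\right) + D{\left(59,-25 \right)} = \left(-11541 + 18248\right) + 59 \left(1 + 8 \left(-25\right)\right) = 6707 + 59 \left(1 - 200\right) = 6707 + 59 \left(-199\right) = 6707 - 11741 = -5034$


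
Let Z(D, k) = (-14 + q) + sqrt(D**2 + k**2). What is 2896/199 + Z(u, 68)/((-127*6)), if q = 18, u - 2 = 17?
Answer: 1102978/75819 - sqrt(4985)/762 ≈ 14.455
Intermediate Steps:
u = 19 (u = 2 + 17 = 19)
Z(D, k) = 4 + sqrt(D**2 + k**2) (Z(D, k) = (-14 + 18) + sqrt(D**2 + k**2) = 4 + sqrt(D**2 + k**2))
2896/199 + Z(u, 68)/((-127*6)) = 2896/199 + (4 + sqrt(19**2 + 68**2))/((-127*6)) = 2896*(1/199) + (4 + sqrt(361 + 4624))/(-762) = 2896/199 + (4 + sqrt(4985))*(-1/762) = 2896/199 + (-2/381 - sqrt(4985)/762) = 1102978/75819 - sqrt(4985)/762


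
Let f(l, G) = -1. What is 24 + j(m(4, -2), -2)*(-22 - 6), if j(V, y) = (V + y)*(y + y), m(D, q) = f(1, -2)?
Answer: -312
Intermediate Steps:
m(D, q) = -1
j(V, y) = 2*y*(V + y) (j(V, y) = (V + y)*(2*y) = 2*y*(V + y))
24 + j(m(4, -2), -2)*(-22 - 6) = 24 + (2*(-2)*(-1 - 2))*(-22 - 6) = 24 + (2*(-2)*(-3))*(-28) = 24 + 12*(-28) = 24 - 336 = -312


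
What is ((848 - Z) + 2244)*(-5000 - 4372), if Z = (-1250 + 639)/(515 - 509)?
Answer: -29932606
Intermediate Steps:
Z = -611/6 ≈ -101.83
((848 - Z) + 2244)*(-5000 - 4372) = ((848 - 1*(-611/6)) + 2244)*(-5000 - 4372) = ((848 + 611/6) + 2244)*(-9372) = (5699/6 + 2244)*(-9372) = (19163/6)*(-9372) = -29932606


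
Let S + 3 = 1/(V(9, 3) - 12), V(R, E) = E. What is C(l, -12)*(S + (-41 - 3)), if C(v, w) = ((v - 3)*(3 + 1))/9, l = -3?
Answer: 3392/27 ≈ 125.63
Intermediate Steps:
S = -28/9 (S = -3 + 1/(3 - 12) = -3 + 1/(-9) = -3 - ⅑ = -28/9 ≈ -3.1111)
C(v, w) = -4/3 + 4*v/9 (C(v, w) = ((-3 + v)*4)*(⅑) = (-12 + 4*v)*(⅑) = -4/3 + 4*v/9)
C(l, -12)*(S + (-41 - 3)) = (-4/3 + (4/9)*(-3))*(-28/9 + (-41 - 3)) = (-4/3 - 4/3)*(-28/9 - 44) = -8/3*(-424/9) = 3392/27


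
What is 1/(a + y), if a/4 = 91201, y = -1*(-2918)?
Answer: 1/367722 ≈ 2.7194e-6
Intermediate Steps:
y = 2918
a = 364804 (a = 4*91201 = 364804)
1/(a + y) = 1/(364804 + 2918) = 1/367722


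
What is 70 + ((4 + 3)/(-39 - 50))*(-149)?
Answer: 7273/89 ≈ 81.719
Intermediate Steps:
70 + ((4 + 3)/(-39 - 50))*(-149) = 70 + (7/(-89))*(-149) = 70 + (7*(-1/89))*(-149) = 70 - 7/89*(-149) = 70 + 1043/89 = 7273/89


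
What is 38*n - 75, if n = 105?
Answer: 3915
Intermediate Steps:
38*n - 75 = 38*105 - 75 = 3990 - 75 = 3915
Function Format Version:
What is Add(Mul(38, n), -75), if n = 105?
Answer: 3915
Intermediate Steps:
Add(Mul(38, n), -75) = Add(Mul(38, 105), -75) = Add(3990, -75) = 3915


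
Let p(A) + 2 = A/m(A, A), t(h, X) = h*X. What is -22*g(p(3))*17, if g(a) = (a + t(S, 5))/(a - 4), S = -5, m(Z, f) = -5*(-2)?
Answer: -33286/19 ≈ -1751.9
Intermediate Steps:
m(Z, f) = 10
t(h, X) = X*h
p(A) = -2 + A/10
g(a) = (-25 + a)/(-4 + a) (g(a) = (a + 5*(-5))/(a - 4) = (a - 25)/(-4 + a) = (-25 + a)/(-4 + a))
-22*g(p(3))*17 = -22*(-25 + (-2 + (⅒)*3))/(-4 + (-2 + (⅒)*3))*17 = -22*(-25 + (-2 + 3/10))/(-4 + (-2 + 3/10))*17 = -22*(-25 - 17/10)/(-4 - 17/10)*17 = -22*(-267)/((-57/10)*10)*17 = -(-220)*(-267)/(57*10)*17 = -22*89/19*17 = -1958/19*17 = -33286/19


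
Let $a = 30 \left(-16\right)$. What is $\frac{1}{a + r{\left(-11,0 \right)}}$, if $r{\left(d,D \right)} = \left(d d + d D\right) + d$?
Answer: $- \frac{1}{370} \approx -0.0027027$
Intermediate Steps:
$a = -480$
$r{\left(d,D \right)} = d + d^{2} + D d$ ($r{\left(d,D \right)} = \left(d^{2} + D d\right) + d = d + d^{2} + D d$)
$\frac{1}{a + r{\left(-11,0 \right)}} = \frac{1}{-480 - 11 \left(1 + 0 - 11\right)} = \frac{1}{-480 - -110} = \frac{1}{-480 + 110} = \frac{1}{-370} = - \frac{1}{370}$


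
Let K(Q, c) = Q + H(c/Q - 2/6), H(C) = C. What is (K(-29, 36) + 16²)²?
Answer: 384630544/7569 ≈ 50817.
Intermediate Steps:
K(Q, c) = -⅓ + Q + c/Q (K(Q, c) = Q + (c/Q - 2/6) = Q + (c/Q - 2*⅙) = Q + (c/Q - ⅓) = Q + (-⅓ + c/Q) = -⅓ + Q + c/Q)
(K(-29, 36) + 16²)² = ((-⅓ - 29 + 36/(-29)) + 16²)² = ((-⅓ - 29 + 36*(-1/29)) + 256)² = ((-⅓ - 29 - 36/29) + 256)² = (-2660/87 + 256)² = (19612/87)² = 384630544/7569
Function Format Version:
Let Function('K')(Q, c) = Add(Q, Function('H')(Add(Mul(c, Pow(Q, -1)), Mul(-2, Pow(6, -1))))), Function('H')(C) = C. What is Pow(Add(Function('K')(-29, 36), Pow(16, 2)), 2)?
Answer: Rational(384630544, 7569) ≈ 50817.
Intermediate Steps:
Function('K')(Q, c) = Add(Rational(-1, 3), Q, Mul(c, Pow(Q, -1))) (Function('K')(Q, c) = Add(Q, Add(Mul(c, Pow(Q, -1)), Mul(-2, Pow(6, -1)))) = Add(Q, Add(Mul(c, Pow(Q, -1)), Mul(-2, Rational(1, 6)))) = Add(Q, Add(Mul(c, Pow(Q, -1)), Rational(-1, 3))) = Add(Q, Add(Rational(-1, 3), Mul(c, Pow(Q, -1)))) = Add(Rational(-1, 3), Q, Mul(c, Pow(Q, -1))))
Pow(Add(Function('K')(-29, 36), Pow(16, 2)), 2) = Pow(Add(Add(Rational(-1, 3), -29, Mul(36, Pow(-29, -1))), Pow(16, 2)), 2) = Pow(Add(Add(Rational(-1, 3), -29, Mul(36, Rational(-1, 29))), 256), 2) = Pow(Add(Add(Rational(-1, 3), -29, Rational(-36, 29)), 256), 2) = Pow(Add(Rational(-2660, 87), 256), 2) = Pow(Rational(19612, 87), 2) = Rational(384630544, 7569)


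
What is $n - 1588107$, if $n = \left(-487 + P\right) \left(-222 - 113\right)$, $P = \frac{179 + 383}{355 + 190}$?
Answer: $- \frac{155358512}{109} \approx -1.4253 \cdot 10^{6}$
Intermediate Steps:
$P = \frac{562}{545} \approx 1.0312$
$n = \frac{17745151}{109}$ ($n = \left(-487 + \frac{562}{545}\right) \left(-222 - 113\right) = \left(- \frac{264853}{545}\right) \left(-335\right) = \frac{17745151}{109} \approx 1.628 \cdot 10^{5}$)
$n - 1588107 = \frac{17745151}{109} - 1588107 = - \frac{155358512}{109}$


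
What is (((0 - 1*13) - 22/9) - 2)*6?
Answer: -314/3 ≈ -104.67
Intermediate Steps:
(((0 - 1*13) - 22/9) - 2)*6 = (((0 - 13) - 22/9) - 2)*6 = ((-13 - 1*22/9) - 2)*6 = ((-13 - 22/9) - 2)*6 = (-139/9 - 2)*6 = -157/9*6 = -314/3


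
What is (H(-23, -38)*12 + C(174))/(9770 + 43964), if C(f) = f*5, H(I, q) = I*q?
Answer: 5679/26867 ≈ 0.21137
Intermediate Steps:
C(f) = 5*f
(H(-23, -38)*12 + C(174))/(9770 + 43964) = (-23*(-38)*12 + 5*174)/(9770 + 43964) = (874*12 + 870)/53734 = (10488 + 870)*(1/53734) = 11358*(1/53734) = 5679/26867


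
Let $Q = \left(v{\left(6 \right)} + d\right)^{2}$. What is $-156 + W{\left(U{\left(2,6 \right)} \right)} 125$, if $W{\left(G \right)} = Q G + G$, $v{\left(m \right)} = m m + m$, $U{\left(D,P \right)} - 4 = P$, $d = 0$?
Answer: $2206094$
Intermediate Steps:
$U{\left(D,P \right)} = 4 + P$
$v{\left(m \right)} = m + m^{2}$ ($v{\left(m \right)} = m^{2} + m = m + m^{2}$)
$Q = 1764$ ($Q = \left(6 \left(1 + 6\right) + 0\right)^{2} = \left(6 \cdot 7 + 0\right)^{2} = \left(42 + 0\right)^{2} = 42^{2} = 1764$)
$W{\left(G \right)} = 1765 G$ ($W{\left(G \right)} = 1764 G + G = 1765 G$)
$-156 + W{\left(U{\left(2,6 \right)} \right)} 125 = -156 + 1765 \left(4 + 6\right) 125 = -156 + 1765 \cdot 10 \cdot 125 = -156 + 17650 \cdot 125 = -156 + 2206250 = 2206094$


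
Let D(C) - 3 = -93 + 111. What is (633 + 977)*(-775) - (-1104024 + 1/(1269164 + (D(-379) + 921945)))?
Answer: -314922350381/2191130 ≈ -1.4373e+5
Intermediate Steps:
D(C) = 21 (D(C) = 3 + (-93 + 111) = 3 + 18 = 21)
(633 + 977)*(-775) - (-1104024 + 1/(1269164 + (D(-379) + 921945))) = (633 + 977)*(-775) - (-1104024 + 1/(1269164 + (21 + 921945))) = 1610*(-775) - (-1104024 + 1/(1269164 + 921966)) = -1247750 - (-1104024 + 1/2191130) = -1247750 - 1*(-2419060107119/2191130) = -1247750 + 2419060107119/2191130 = -314922350381/2191130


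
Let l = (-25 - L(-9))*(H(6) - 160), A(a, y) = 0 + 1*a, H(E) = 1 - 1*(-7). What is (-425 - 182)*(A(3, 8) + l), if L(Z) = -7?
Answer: -1662573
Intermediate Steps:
H(E) = 8 (H(E) = 1 + 7 = 8)
A(a, y) = a (A(a, y) = 0 + a = a)
l = 2736 (l = (-25 - 1*(-7))*(8 - 160) = (-25 + 7)*(-152) = -18*(-152) = 2736)
(-425 - 182)*(A(3, 8) + l) = (-425 - 182)*(3 + 2736) = -607*2739 = -1662573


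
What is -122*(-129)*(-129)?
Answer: -2030202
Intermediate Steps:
-122*(-129)*(-129) = 15738*(-129) = -2030202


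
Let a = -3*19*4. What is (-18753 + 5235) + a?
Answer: -13746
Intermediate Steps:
a = -228 (a = -57*4 = -228)
(-18753 + 5235) + a = (-18753 + 5235) - 228 = -13518 - 228 = -13746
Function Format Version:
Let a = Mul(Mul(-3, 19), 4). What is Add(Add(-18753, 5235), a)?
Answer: -13746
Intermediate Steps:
a = -228 (a = Mul(-57, 4) = -228)
Add(Add(-18753, 5235), a) = Add(Add(-18753, 5235), -228) = Add(-13518, -228) = -13746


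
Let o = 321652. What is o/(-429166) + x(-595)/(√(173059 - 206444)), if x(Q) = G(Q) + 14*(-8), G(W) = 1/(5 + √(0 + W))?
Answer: (-5369176010*√595 + 119951897*√33385 + 26845880050*I + 120166480*I*√794563)/(7163853455*(√595 - 5*I)) ≈ -0.7497 + 0.61293*I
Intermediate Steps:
G(W) = 1/(5 + √W)
x(Q) = -112 + 1/(5 + √Q) (x(Q) = 1/(5 + √Q) + 14*(-8) = 1/(5 + √Q) - 112 = -112 + 1/(5 + √Q))
o/(-429166) + x(-595)/(√(173059 - 206444)) = 321652/(-429166) + (-112 + 1/(5 + √(-595)))/(√(173059 - 206444)) = 321652*(-1/429166) + (-112 + 1/(5 + I*√595))/(√(-33385)) = -160826/214583 + (-112 + 1/(5 + I*√595))/((I*√33385)) = -160826/214583 + (-112 + 1/(5 + I*√595))*(-I*√33385/33385) = -160826/214583 - I*√33385*(-112 + 1/(5 + I*√595))/33385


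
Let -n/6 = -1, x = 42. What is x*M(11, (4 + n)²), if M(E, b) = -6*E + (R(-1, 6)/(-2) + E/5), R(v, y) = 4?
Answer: -13818/5 ≈ -2763.6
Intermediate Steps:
n = 6 (n = -6*(-1) = 6)
M(E, b) = -2 - 29*E/5 (M(E, b) = -6*E + (4/(-2) + E/5) = -6*E + (4*(-½) + E*(⅕)) = -6*E + (-2 + E/5) = -2 - 29*E/5)
x*M(11, (4 + n)²) = 42*(-2 - 29/5*11) = 42*(-2 - 319/5) = 42*(-329/5) = -13818/5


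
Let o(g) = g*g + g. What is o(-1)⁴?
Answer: 0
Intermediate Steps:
o(g) = g + g² (o(g) = g² + g = g + g²)
o(-1)⁴ = (-(1 - 1))⁴ = (-1*0)⁴ = 0⁴ = 0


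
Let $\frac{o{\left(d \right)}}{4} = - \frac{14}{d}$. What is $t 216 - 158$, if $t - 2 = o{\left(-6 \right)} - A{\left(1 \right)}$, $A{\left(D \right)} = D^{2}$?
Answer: $2074$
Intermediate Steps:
$o{\left(d \right)} = - \frac{56}{d}$ ($o{\left(d \right)} = 4 \left(- \frac{14}{d}\right) = - \frac{56}{d}$)
$t = \frac{31}{3}$ ($t = 2 - \left(1 - \frac{28}{3}\right) = 2 - - \frac{25}{3} = 2 + \left(\frac{28}{3} - 1\right) = 2 + \frac{25}{3} = \frac{31}{3} \approx 10.333$)
$t 216 - 158 = \frac{31}{3} \cdot 216 - 158 = 2232 - 158 = 2074$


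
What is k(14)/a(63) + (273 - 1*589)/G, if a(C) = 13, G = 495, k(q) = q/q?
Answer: -3613/6435 ≈ -0.56146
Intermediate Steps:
k(q) = 1
k(14)/a(63) + (273 - 1*589)/G = 1/13 + (273 - 1*589)/495 = 1*(1/13) + (273 - 589)*(1/495) = 1/13 - 316*1/495 = 1/13 - 316/495 = -3613/6435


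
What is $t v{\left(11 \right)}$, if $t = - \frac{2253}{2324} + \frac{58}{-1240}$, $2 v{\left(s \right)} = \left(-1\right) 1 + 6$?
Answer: $- \frac{45758}{18011} \approx -2.5406$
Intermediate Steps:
$v{\left(s \right)} = \frac{5}{2}$ ($v{\left(s \right)} = \frac{\left(-1\right) 1 + 6}{2} = \frac{-1 + 6}{2} = \frac{1}{2} \cdot 5 = \frac{5}{2}$)
$t = - \frac{91516}{90055}$ ($t = \left(-2253\right) \frac{1}{2324} + 58 \left(- \frac{1}{1240}\right) = - \frac{2253}{2324} - \frac{29}{620} = - \frac{91516}{90055} \approx -1.0162$)
$t v{\left(11 \right)} = \left(- \frac{91516}{90055}\right) \frac{5}{2} = - \frac{45758}{18011}$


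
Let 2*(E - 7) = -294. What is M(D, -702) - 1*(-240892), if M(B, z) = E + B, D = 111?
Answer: 240863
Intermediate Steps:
E = -140 (E = 7 + (½)*(-294) = 7 - 147 = -140)
M(B, z) = -140 + B
M(D, -702) - 1*(-240892) = (-140 + 111) - 1*(-240892) = -29 + 240892 = 240863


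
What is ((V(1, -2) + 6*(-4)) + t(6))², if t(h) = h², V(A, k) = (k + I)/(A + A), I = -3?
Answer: 361/4 ≈ 90.250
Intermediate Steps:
V(A, k) = (-3 + k)/(2*A) (V(A, k) = (k - 3)/(A + A) = (-3 + k)/((2*A)) = (-3 + k)*(1/(2*A)) = (-3 + k)/(2*A))
((V(1, -2) + 6*(-4)) + t(6))² = (((½)*(-3 - 2)/1 + 6*(-4)) + 6²)² = (((½)*1*(-5) - 24) + 36)² = ((-5/2 - 24) + 36)² = (-53/2 + 36)² = (19/2)² = 361/4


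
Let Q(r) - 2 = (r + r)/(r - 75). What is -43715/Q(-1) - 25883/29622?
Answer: -7029881533/325842 ≈ -21575.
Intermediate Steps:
Q(r) = 2 + 2*r/(-75 + r) (Q(r) = 2 + (r + r)/(r - 75) = 2 + (2*r)/(-75 + r) = 2 + 2*r/(-75 + r))
-43715/Q(-1) - 25883/29622 = -43715*(-75 - 1)/(2*(-75 + 2*(-1))) - 25883/29622 = -43715*(-38/(-75 - 2)) - 25883*1/29622 = -43715/(2*(-1/76)*(-77)) - 25883/29622 = -43715/77/38 - 25883/29622 = -43715*38/77 - 25883/29622 = -237310/11 - 25883/29622 = -7029881533/325842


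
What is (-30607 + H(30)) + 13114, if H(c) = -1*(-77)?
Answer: -17416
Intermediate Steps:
H(c) = 77
(-30607 + H(30)) + 13114 = (-30607 + 77) + 13114 = -30530 + 13114 = -17416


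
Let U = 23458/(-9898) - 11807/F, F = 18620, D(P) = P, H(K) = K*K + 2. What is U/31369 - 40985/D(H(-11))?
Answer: -185987362872317/558166135380 ≈ -333.21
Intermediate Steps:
H(K) = 2 + K² (H(K) = K² + 2 = 2 + K²)
U = -5649527/1880620 (U = 23458/(-9898) - 11807/18620 = 23458*(-1/9898) - 11807*1/18620 = -11729/4949 - 11807/18620 = -5649527/1880620 ≈ -3.0041)
U/31369 - 40985/D(H(-11)) = -5649527/1880620/31369 - 40985/(2 + (-11)²) = -5649527/1880620*1/31369 - 40985/(2 + 121) = -434579/4537936060 - 40985/123 = -185987362872317/558166135380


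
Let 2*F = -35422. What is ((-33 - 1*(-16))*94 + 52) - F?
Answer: 16165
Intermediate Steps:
F = -17711 (F = (½)*(-35422) = -17711)
((-33 - 1*(-16))*94 + 52) - F = ((-33 - 1*(-16))*94 + 52) - 1*(-17711) = ((-33 + 16)*94 + 52) + 17711 = (-17*94 + 52) + 17711 = (-1598 + 52) + 17711 = -1546 + 17711 = 16165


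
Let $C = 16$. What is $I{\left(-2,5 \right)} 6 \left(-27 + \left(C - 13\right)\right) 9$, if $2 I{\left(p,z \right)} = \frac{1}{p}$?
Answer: $324$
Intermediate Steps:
$I{\left(p,z \right)} = \frac{1}{2 p}$
$I{\left(-2,5 \right)} 6 \left(-27 + \left(C - 13\right)\right) 9 = \frac{1}{2 \left(-2\right)} 6 \left(-27 + \left(16 - 13\right)\right) 9 = \frac{1}{2} \left(- \frac{1}{2}\right) 6 \left(-27 + 3\right) 9 = \left(- \frac{1}{4}\right) 6 \left(-24\right) 9 = \left(- \frac{3}{2}\right) \left(-24\right) 9 = 36 \cdot 9 = 324$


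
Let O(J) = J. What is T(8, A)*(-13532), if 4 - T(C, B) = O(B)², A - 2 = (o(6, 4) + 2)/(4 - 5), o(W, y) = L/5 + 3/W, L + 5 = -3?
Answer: -943857/25 ≈ -37754.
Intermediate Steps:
L = -8 (L = -5 - 3 = -8)
o(W, y) = -8/5 + 3/W
A = 11/10 (A = 2 + ((-8/5 + 3/6) + 2)/(4 - 5) = 2 + ((-8/5 + 3*(⅙)) + 2)/(-1) = 2 + ((-8/5 + ½) + 2)*(-1) = 2 + (-11/10 + 2)*(-1) = 2 + (9/10)*(-1) = 2 - 9/10 = 11/10 ≈ 1.1000)
T(C, B) = 4 - B²
T(8, A)*(-13532) = (4 - (11/10)²)*(-13532) = (4 - 1*121/100)*(-13532) = (4 - 121/100)*(-13532) = (279/100)*(-13532) = -943857/25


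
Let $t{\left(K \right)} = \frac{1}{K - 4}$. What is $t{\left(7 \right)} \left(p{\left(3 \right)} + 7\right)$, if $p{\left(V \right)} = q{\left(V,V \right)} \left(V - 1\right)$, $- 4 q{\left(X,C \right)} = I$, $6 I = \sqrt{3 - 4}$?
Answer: $\frac{7}{3} - \frac{i}{36} \approx 2.3333 - 0.027778 i$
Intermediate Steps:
$I = \frac{i}{6}$ ($I = \frac{\sqrt{3 - 4}}{6} = \frac{\sqrt{-1}}{6} = \frac{i}{6} \approx 0.16667 i$)
$t{\left(K \right)} = \frac{1}{-4 + K}$
$q{\left(X,C \right)} = - \frac{i}{24}$ ($q{\left(X,C \right)} = - \frac{\frac{1}{6} i}{4} = - \frac{i}{24}$)
$p{\left(V \right)} = - \frac{i \left(-1 + V\right)}{24}$ ($p{\left(V \right)} = - \frac{i}{24} \left(V - 1\right) = - \frac{i}{24} \left(-1 + V\right) = - \frac{i \left(-1 + V\right)}{24}$)
$t{\left(7 \right)} \left(p{\left(3 \right)} + 7\right) = \frac{\frac{i \left(1 - 3\right)}{24} + 7}{-4 + 7} = \frac{\frac{i \left(1 - 3\right)}{24} + 7}{3} = \frac{\frac{1}{24} i \left(-2\right) + 7}{3} = \frac{- \frac{i}{12} + 7}{3} = \frac{7 - \frac{i}{12}}{3} = \frac{7}{3} - \frac{i}{36}$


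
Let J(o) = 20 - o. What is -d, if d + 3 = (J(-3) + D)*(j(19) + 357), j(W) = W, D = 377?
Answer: -150397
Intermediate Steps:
d = 150397 (d = -3 + ((20 - 1*(-3)) + 377)*(19 + 357) = -3 + ((20 + 3) + 377)*376 = -3 + (23 + 377)*376 = -3 + 400*376 = -3 + 150400 = 150397)
-d = -1*150397 = -150397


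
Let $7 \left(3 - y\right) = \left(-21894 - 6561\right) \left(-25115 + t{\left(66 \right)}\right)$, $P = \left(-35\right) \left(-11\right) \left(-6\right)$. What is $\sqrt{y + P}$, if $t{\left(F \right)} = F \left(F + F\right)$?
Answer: $i \sqrt{66680502} \approx 8165.8 i$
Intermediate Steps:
$t{\left(F \right)} = 2 F^{2}$ ($t{\left(F \right)} = F 2 F = 2 F^{2}$)
$P = -2310$ ($P = 385 \left(-6\right) = -2310$)
$y = -66678192$ ($y = 3 - \frac{\left(-21894 - 6561\right) \left(-25115 + 2 \cdot 66^{2}\right)}{7} = 3 - \frac{\left(-28455\right) \left(-25115 + 2 \cdot 4356\right)}{7} = 3 - \frac{\left(-28455\right) \left(-25115 + 8712\right)}{7} = 3 - \frac{\left(-28455\right) \left(-16403\right)}{7} = 3 - 66678195 = -66678192$)
$\sqrt{y + P} = \sqrt{-66678192 - 2310} = \sqrt{-66680502} = i \sqrt{66680502}$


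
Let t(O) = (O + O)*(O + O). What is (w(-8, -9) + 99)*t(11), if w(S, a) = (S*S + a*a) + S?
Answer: 114224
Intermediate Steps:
w(S, a) = S + S² + a² (w(S, a) = (S² + a²) + S = S + S² + a²)
t(O) = 4*O² (t(O) = (2*O)*(2*O) = 4*O²)
(w(-8, -9) + 99)*t(11) = ((-8 + (-8)² + (-9)²) + 99)*(4*11²) = ((-8 + 64 + 81) + 99)*(4*121) = (137 + 99)*484 = 236*484 = 114224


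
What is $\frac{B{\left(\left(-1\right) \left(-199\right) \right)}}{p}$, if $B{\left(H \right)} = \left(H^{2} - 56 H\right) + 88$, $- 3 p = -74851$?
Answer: $\frac{85635}{74851} \approx 1.1441$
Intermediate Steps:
$p = \frac{74851}{3}$ ($p = \left(- \frac{1}{3}\right) \left(-74851\right) = \frac{74851}{3} \approx 24950.0$)
$B{\left(H \right)} = 88 + H^{2} - 56 H$
$\frac{B{\left(\left(-1\right) \left(-199\right) \right)}}{p} = \frac{88 + \left(\left(-1\right) \left(-199\right)\right)^{2} - 56 \left(\left(-1\right) \left(-199\right)\right)}{\frac{74851}{3}} = \left(88 + 199^{2} - 11144\right) \frac{3}{74851} = \left(88 + 39601 - 11144\right) \frac{3}{74851} = 28545 \cdot \frac{3}{74851} = \frac{85635}{74851}$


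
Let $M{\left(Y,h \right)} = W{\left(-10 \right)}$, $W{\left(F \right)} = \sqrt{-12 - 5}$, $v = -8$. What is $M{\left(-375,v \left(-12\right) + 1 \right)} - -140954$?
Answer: $140954 + i \sqrt{17} \approx 1.4095 \cdot 10^{5} + 4.1231 i$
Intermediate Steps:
$W{\left(F \right)} = i \sqrt{17}$ ($W{\left(F \right)} = \sqrt{-17} = i \sqrt{17}$)
$M{\left(Y,h \right)} = i \sqrt{17}$
$M{\left(-375,v \left(-12\right) + 1 \right)} - -140954 = i \sqrt{17} - -140954 = i \sqrt{17} + 140954 = 140954 + i \sqrt{17}$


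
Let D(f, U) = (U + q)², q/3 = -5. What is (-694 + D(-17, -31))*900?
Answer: 1279800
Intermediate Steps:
q = -15 (q = 3*(-5) = -15)
D(f, U) = (-15 + U)² (D(f, U) = (U - 15)² = (-15 + U)²)
(-694 + D(-17, -31))*900 = (-694 + (-15 - 31)²)*900 = (-694 + (-46)²)*900 = (-694 + 2116)*900 = 1422*900 = 1279800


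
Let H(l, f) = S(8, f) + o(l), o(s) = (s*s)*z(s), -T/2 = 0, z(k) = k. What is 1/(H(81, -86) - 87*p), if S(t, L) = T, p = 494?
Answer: 1/488463 ≈ 2.0472e-6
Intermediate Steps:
T = 0 (T = -2*0 = 0)
o(s) = s³ (o(s) = (s*s)*s = s²*s = s³)
S(t, L) = 0
H(l, f) = l³ (H(l, f) = 0 + l³ = l³)
1/(H(81, -86) - 87*p) = 1/(81³ - 87*494) = 1/(531441 - 42978) = 1/488463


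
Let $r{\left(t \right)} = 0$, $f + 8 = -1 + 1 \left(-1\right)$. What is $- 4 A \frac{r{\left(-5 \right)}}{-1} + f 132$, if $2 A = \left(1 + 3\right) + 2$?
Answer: $-1320$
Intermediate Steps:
$f = -10$ ($f = -8 + \left(-1 + 1 \left(-1\right)\right) = -8 - 2 = -10$)
$A = 3$ ($A = \frac{\left(1 + 3\right) + 2}{2} = \frac{4 + 2}{2} = \frac{1}{2} \cdot 6 = 3$)
$- 4 A \frac{r{\left(-5 \right)}}{-1} + f 132 = \left(-4\right) 3 \frac{0}{-1} - 1320 = - 12 \cdot 0 \left(-1\right) - 1320 = \left(-12\right) 0 - 1320 = 0 - 1320 = -1320$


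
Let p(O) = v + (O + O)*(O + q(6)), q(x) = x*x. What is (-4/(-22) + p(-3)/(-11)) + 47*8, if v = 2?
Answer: 394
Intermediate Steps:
q(x) = x**2
p(O) = 2 + 2*O*(36 + O) (p(O) = 2 + (O + O)*(O + 6**2) = 2 + (2*O)*(O + 36) = 2 + (2*O)*(36 + O) = 2 + 2*O*(36 + O))
(-4/(-22) + p(-3)/(-11)) + 47*8 = (-4/(-22) + (2 + 2*(-3)**2 + 72*(-3))/(-11)) + 47*8 = (-4*(-1/22) + (2 + 2*9 - 216)*(-1/11)) + 376 = (2/11 + (2 + 18 - 216)*(-1/11)) + 376 = (2/11 - 196*(-1/11)) + 376 = (2/11 + 196/11) + 376 = 18 + 376 = 394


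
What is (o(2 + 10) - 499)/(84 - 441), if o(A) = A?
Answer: 487/357 ≈ 1.3641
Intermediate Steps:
(o(2 + 10) - 499)/(84 - 441) = ((2 + 10) - 499)/(84 - 441) = (12 - 499)/(-357) = -487*(-1/357) = 487/357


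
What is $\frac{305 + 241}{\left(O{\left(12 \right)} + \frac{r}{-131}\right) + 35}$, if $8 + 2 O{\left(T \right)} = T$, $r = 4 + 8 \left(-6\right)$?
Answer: $\frac{71526}{4891} \approx 14.624$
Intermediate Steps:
$r = -44$ ($r = 4 - 48 = -44$)
$O{\left(T \right)} = -4 + \frac{T}{2}$
$\frac{305 + 241}{\left(O{\left(12 \right)} + \frac{r}{-131}\right) + 35} = \frac{305 + 241}{\left(\left(-4 + \frac{1}{2} \cdot 12\right) - \frac{44}{-131}\right) + 35} = \frac{546}{\left(\left(-4 + 6\right) - - \frac{44}{131}\right) + 35} = \frac{546}{\left(2 + \frac{44}{131}\right) + 35} = \frac{546}{\frac{306}{131} + 35} = \frac{546}{\frac{4891}{131}} = 546 \cdot \frac{131}{4891} = \frac{71526}{4891}$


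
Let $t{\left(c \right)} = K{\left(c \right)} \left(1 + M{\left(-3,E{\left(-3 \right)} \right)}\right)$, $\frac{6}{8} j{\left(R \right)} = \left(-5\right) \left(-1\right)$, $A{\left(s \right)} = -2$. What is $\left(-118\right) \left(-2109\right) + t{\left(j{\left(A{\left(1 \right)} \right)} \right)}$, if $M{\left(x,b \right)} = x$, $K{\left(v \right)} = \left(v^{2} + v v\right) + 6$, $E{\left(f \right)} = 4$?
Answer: $\frac{2238050}{9} \approx 2.4867 \cdot 10^{5}$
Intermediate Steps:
$K{\left(v \right)} = 6 + 2 v^{2}$ ($K{\left(v \right)} = \left(v^{2} + v^{2}\right) + 6 = 2 v^{2} + 6 = 6 + 2 v^{2}$)
$j{\left(R \right)} = \frac{20}{3}$ ($j{\left(R \right)} = \frac{4 \left(\left(-5\right) \left(-1\right)\right)}{3} = \frac{4}{3} \cdot 5 = \frac{20}{3}$)
$t{\left(c \right)} = -12 - 4 c^{2}$ ($t{\left(c \right)} = \left(6 + 2 c^{2}\right) \left(1 - 3\right) = \left(6 + 2 c^{2}\right) \left(-2\right) = -12 - 4 c^{2}$)
$\left(-118\right) \left(-2109\right) + t{\left(j{\left(A{\left(1 \right)} \right)} \right)} = \left(-118\right) \left(-2109\right) - \left(12 + 4 \left(\frac{20}{3}\right)^{2}\right) = 248862 - \frac{1708}{9} = \frac{2238050}{9}$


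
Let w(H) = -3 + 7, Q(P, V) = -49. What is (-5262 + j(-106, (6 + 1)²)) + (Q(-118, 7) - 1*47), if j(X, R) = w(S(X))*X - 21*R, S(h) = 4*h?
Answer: -6811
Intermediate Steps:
w(H) = 4
j(X, R) = -21*R + 4*X (j(X, R) = 4*X - 21*R = -21*R + 4*X)
(-5262 + j(-106, (6 + 1)²)) + (Q(-118, 7) - 1*47) = (-5262 + (-21*(6 + 1)² + 4*(-106))) + (-49 - 1*47) = (-5262 + (-21*7² - 424)) + (-49 - 47) = (-5262 + (-21*49 - 424)) - 96 = (-5262 + (-1029 - 424)) - 96 = (-5262 - 1453) - 96 = -6715 - 96 = -6811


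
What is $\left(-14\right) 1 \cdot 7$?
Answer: $-98$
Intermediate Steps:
$\left(-14\right) 1 \cdot 7 = \left(-14\right) 7 = -98$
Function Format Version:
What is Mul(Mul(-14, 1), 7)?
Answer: -98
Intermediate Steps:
Mul(Mul(-14, 1), 7) = Mul(-14, 7) = -98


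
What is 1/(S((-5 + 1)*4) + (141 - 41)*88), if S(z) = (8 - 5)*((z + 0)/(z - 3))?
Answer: 19/167248 ≈ 0.00011360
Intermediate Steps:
S(z) = 3*z/(-3 + z) (S(z) = 3*(z/(-3 + z)) = 3*z/(-3 + z))
1/(S((-5 + 1)*4) + (141 - 41)*88) = 1/(3*((-5 + 1)*4)/(-3 + (-5 + 1)*4) + (141 - 41)*88) = 1/(3*(-4*4)/(-3 - 4*4) + 100*88) = 1/(3*(-16)/(-3 - 16) + 8800) = 1/(3*(-16)/(-19) + 8800) = 1/(3*(-16)*(-1/19) + 8800) = 1/(48/19 + 8800) = 1/(167248/19) = 19/167248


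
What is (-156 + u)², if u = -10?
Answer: 27556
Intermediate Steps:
(-156 + u)² = (-156 - 10)² = (-166)² = 27556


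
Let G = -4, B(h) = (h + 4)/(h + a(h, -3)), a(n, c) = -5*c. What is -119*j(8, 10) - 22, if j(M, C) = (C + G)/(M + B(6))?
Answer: -9455/89 ≈ -106.24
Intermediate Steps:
B(h) = (4 + h)/(15 + h) (B(h) = (h + 4)/(h - 5*(-3)) = (4 + h)/(h + 15) = (4 + h)/(15 + h))
j(M, C) = (-4 + C)/(10/21 + M) (j(M, C) = (C - 4)/(M + (4 + 6)/(15 + 6)) = (-4 + C)/(M + 10/21) = (-4 + C)/(10/21 + M))
-119*j(8, 10) - 22 = -2499*(-4 + 10)/(10 + 21*8) - 22 = -2499*6/(10 + 168) - 22 = -2499*6/178 - 22 = -119*63/89 - 22 = -7497/89 - 22 = -9455/89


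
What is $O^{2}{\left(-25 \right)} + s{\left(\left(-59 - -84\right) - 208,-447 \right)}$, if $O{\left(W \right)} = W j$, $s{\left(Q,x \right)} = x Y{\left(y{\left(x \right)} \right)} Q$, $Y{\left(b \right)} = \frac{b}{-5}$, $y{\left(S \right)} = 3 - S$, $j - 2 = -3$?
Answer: $-7361465$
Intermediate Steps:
$j = -1$ ($j = 2 - 3 = -1$)
$Y{\left(b \right)} = - \frac{b}{5}$ ($Y{\left(b \right)} = b \left(- \frac{1}{5}\right) = - \frac{b}{5}$)
$s{\left(Q,x \right)} = Q x \left(- \frac{3}{5} + \frac{x}{5}\right)$ ($s{\left(Q,x \right)} = x \left(- \frac{3 - x}{5}\right) Q = x \left(- \frac{3}{5} + \frac{x}{5}\right) Q = Q x \left(- \frac{3}{5} + \frac{x}{5}\right)$)
$O{\left(W \right)} = - W$ ($O{\left(W \right)} = W \left(-1\right) = - W$)
$O^{2}{\left(-25 \right)} + s{\left(\left(-59 - -84\right) - 208,-447 \right)} = \left(\left(-1\right) \left(-25\right)\right)^{2} + \frac{1}{5} \left(\left(-59 - -84\right) - 208\right) \left(-447\right) \left(-3 - 447\right) = 25^{2} + \frac{1}{5} \left(\left(-59 + 84\right) - 208\right) \left(-447\right) \left(-450\right) = 625 + \frac{1}{5} \left(25 - 208\right) \left(-447\right) \left(-450\right) = 625 + \frac{1}{5} \left(-183\right) \left(-447\right) \left(-450\right) = 625 - 7362090 = -7361465$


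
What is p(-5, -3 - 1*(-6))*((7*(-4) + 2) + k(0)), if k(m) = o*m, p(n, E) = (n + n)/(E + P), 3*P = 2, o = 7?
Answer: 780/11 ≈ 70.909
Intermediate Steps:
P = 2/3 (P = (1/3)*2 = 2/3 ≈ 0.66667)
p(n, E) = 2*n/(2/3 + E) (p(n, E) = (n + n)/(E + 2/3) = (2*n)/(2/3 + E) = 2*n/(2/3 + E))
k(m) = 7*m
p(-5, -3 - 1*(-6))*((7*(-4) + 2) + k(0)) = (6*(-5)/(2 + 3*(-3 - 1*(-6))))*((7*(-4) + 2) + 7*0) = (6*(-5)/(2 + 3*(-3 + 6)))*((-28 + 2) + 0) = (6*(-5)/(2 + 3*3))*(-26 + 0) = (6*(-5)/(2 + 9))*(-26) = (6*(-5)/11)*(-26) = (6*(-5)*(1/11))*(-26) = -30/11*(-26) = 780/11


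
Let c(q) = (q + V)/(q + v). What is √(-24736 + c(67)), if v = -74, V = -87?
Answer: 2*I*√302981/7 ≈ 157.27*I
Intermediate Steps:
c(q) = (-87 + q)/(-74 + q) (c(q) = (q - 87)/(q - 74) = (-87 + q)/(-74 + q))
√(-24736 + c(67)) = √(-24736 + (-87 + 67)/(-74 + 67)) = √(-24736 - 20/(-7)) = √(-24736 - ⅐*(-20)) = √(-24736 + 20/7) = √(-173132/7) = 2*I*√302981/7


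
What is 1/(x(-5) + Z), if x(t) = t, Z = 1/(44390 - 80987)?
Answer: -36597/182986 ≈ -0.20000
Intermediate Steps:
Z = -1/36597 (Z = 1/(-36597) = -1/36597 ≈ -2.7325e-5)
1/(x(-5) + Z) = 1/(-5 - 1/36597) = 1/(-182986/36597) = -36597/182986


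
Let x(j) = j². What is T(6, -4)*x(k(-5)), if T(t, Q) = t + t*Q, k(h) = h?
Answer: -450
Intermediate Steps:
T(t, Q) = t + Q*t
T(6, -4)*x(k(-5)) = (6*(1 - 4))*(-5)² = (6*(-3))*25 = -18*25 = -450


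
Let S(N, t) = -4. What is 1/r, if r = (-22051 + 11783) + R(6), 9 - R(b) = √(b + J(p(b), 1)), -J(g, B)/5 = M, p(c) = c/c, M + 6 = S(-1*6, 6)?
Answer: -10259/105247025 + 2*√14/105247025 ≈ -9.7404e-5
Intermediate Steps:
M = -10 (M = -6 - 4 = -10)
p(c) = 1
J(g, B) = 50 (J(g, B) = -5*(-10) = 50)
R(b) = 9 - √(50 + b) (R(b) = 9 - √(b + 50) = 9 - √(50 + b))
r = -10259 - 2*√14 (r = (-22051 + 11783) + (9 - √(50 + 6)) = -10268 + (9 - √56) = -10268 + (9 - 2*√14) = -10259 - 2*√14 ≈ -10266.)
1/r = 1/(-10259 - 2*√14)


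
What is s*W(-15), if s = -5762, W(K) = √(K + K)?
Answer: -5762*I*√30 ≈ -31560.0*I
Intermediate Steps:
W(K) = √2*√K (W(K) = √(2*K) = √2*√K)
s*W(-15) = -5762*√2*√(-15) = -5762*√2*I*√15 = -5762*I*√30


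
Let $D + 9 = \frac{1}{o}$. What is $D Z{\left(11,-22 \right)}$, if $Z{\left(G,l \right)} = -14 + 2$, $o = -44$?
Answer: $\frac{1191}{11} \approx 108.27$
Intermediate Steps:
$Z{\left(G,l \right)} = -12$
$D = - \frac{397}{44}$ ($D = -9 + \frac{1}{-44} = -9 - \frac{1}{44} = - \frac{397}{44} \approx -9.0227$)
$D Z{\left(11,-22 \right)} = \left(- \frac{397}{44}\right) \left(-12\right) = \frac{1191}{11}$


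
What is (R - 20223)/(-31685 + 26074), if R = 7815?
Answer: 12408/5611 ≈ 2.2114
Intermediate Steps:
(R - 20223)/(-31685 + 26074) = (7815 - 20223)/(-31685 + 26074) = -12408/(-5611) = -12408*(-1/5611) = 12408/5611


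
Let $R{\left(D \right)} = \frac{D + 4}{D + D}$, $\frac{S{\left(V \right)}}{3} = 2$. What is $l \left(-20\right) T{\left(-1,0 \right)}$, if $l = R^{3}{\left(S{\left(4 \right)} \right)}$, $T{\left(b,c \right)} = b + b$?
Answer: $\frac{625}{27} \approx 23.148$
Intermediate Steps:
$T{\left(b,c \right)} = 2 b$
$S{\left(V \right)} = 6$ ($S{\left(V \right)} = 3 \cdot 2 = 6$)
$R{\left(D \right)} = \frac{4 + D}{2 D}$
$l = \frac{125}{216}$ ($l = \left(\frac{4 + 6}{2 \cdot 6}\right)^{3} = \left(\frac{1}{2} \cdot \frac{1}{6} \cdot 10\right)^{3} = \left(\frac{5}{6}\right)^{3} = \frac{125}{216} \approx 0.5787$)
$l \left(-20\right) T{\left(-1,0 \right)} = \frac{125}{216} \left(-20\right) 2 \left(-1\right) = \left(- \frac{625}{54}\right) \left(-2\right) = \frac{625}{27}$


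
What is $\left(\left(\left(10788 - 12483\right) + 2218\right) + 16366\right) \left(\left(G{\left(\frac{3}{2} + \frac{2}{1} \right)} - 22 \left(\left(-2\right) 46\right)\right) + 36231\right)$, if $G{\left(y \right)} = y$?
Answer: $\frac{1292295613}{2} \approx 6.4615 \cdot 10^{8}$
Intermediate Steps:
$\left(\left(\left(10788 - 12483\right) + 2218\right) + 16366\right) \left(\left(G{\left(\frac{3}{2} + \frac{2}{1} \right)} - 22 \left(\left(-2\right) 46\right)\right) + 36231\right) = \left(\left(\left(10788 - 12483\right) + 2218\right) + 16366\right) \left(\left(\left(\frac{3}{2} + \frac{2}{1}\right) - 22 \left(\left(-2\right) 46\right)\right) + 36231\right) = \left(\left(-1695 + 2218\right) + 16366\right) \left(\left(\left(3 \cdot \frac{1}{2} + 2 \cdot 1\right) - -2024\right) + 36231\right) = \left(523 + 16366\right) \left(\left(\left(\frac{3}{2} + 2\right) + 2024\right) + 36231\right) = 16889 \left(\left(\frac{7}{2} + 2024\right) + 36231\right) = 16889 \left(\frac{4055}{2} + 36231\right) = 16889 \cdot \frac{76517}{2} = \frac{1292295613}{2}$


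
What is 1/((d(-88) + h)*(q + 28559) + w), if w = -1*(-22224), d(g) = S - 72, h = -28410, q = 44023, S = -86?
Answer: -1/2073500352 ≈ -4.8228e-10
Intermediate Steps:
d(g) = -158 (d(g) = -86 - 72 = -158)
w = 22224
1/((d(-88) + h)*(q + 28559) + w) = 1/((-158 - 28410)*(44023 + 28559) + 22224) = 1/(-28568*72582 + 22224) = 1/(-2073522576 + 22224) = 1/(-2073500352) = -1/2073500352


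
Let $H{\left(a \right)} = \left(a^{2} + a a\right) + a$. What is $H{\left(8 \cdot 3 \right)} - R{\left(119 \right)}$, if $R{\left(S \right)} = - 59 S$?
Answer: $8197$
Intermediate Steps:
$H{\left(a \right)} = a + 2 a^{2}$ ($H{\left(a \right)} = \left(a^{2} + a^{2}\right) + a = 2 a^{2} + a = a + 2 a^{2}$)
$H{\left(8 \cdot 3 \right)} - R{\left(119 \right)} = 8 \cdot 3 \left(1 + 2 \cdot 8 \cdot 3\right) - \left(-59\right) 119 = 24 \left(1 + 2 \cdot 24\right) - -7021 = 24 \left(1 + 48\right) + 7021 = 24 \cdot 49 + 7021 = 1176 + 7021 = 8197$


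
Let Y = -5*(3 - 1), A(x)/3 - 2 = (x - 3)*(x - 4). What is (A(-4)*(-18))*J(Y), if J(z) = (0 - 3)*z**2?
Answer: 939600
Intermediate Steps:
A(x) = 6 + 3*(-4 + x)*(-3 + x) (A(x) = 6 + 3*((x - 3)*(x - 4)) = 6 + 3*((-3 + x)*(-4 + x)) = 6 + 3*((-4 + x)*(-3 + x)) = 6 + 3*(-4 + x)*(-3 + x))
Y = -10 (Y = -5*2 = -10)
J(z) = -3*z**2
(A(-4)*(-18))*J(Y) = ((42 - 21*(-4) + 3*(-4)**2)*(-18))*(-3*(-10)**2) = ((42 + 84 + 3*16)*(-18))*(-3*100) = ((42 + 84 + 48)*(-18))*(-300) = (174*(-18))*(-300) = -3132*(-300) = 939600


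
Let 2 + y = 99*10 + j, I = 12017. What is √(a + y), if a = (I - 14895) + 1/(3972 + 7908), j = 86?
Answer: I*√7072401270/1980 ≈ 42.474*I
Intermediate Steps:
y = 1074 (y = -2 + (99*10 + 86) = -2 + (990 + 86) = -2 + 1076 = 1074)
a = -34190639/11880 (a = (12017 - 14895) + 1/(3972 + 7908) = -2878 + 1/11880 = -34190639/11880 ≈ -2878.0)
√(a + y) = √(-34190639/11880 + 1074) = √(-21431519/11880) = I*√7072401270/1980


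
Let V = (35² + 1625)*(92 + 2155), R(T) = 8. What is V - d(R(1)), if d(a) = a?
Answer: 6403942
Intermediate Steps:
V = 6403950 (V = (1225 + 1625)*2247 = 2850*2247 = 6403950)
V - d(R(1)) = 6403950 - 1*8 = 6403950 - 8 = 6403942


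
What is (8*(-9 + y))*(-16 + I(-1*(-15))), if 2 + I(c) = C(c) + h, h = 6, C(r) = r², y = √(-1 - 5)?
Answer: -15336 + 1704*I*√6 ≈ -15336.0 + 4173.9*I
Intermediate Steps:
y = I*√6 (y = √(-6) = I*√6 ≈ 2.4495*I)
I(c) = 4 + c² (I(c) = -2 + (c² + 6) = -2 + (6 + c²) = 4 + c²)
(8*(-9 + y))*(-16 + I(-1*(-15))) = (8*(-9 + I*√6))*(-16 + (4 + (-1*(-15))²)) = (-72 + 8*I*√6)*(-16 + (4 + 15²)) = (-72 + 8*I*√6)*(-16 + (4 + 225)) = (-72 + 8*I*√6)*(-16 + 229) = (-72 + 8*I*√6)*213 = -15336 + 1704*I*√6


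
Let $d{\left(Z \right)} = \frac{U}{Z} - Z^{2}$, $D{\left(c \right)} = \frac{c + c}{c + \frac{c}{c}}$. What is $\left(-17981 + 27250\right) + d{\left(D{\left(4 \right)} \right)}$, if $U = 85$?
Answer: $\frac{1863913}{200} \approx 9319.6$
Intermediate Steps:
$D{\left(c \right)} = \frac{2 c}{1 + c}$ ($D{\left(c \right)} = \frac{2 c}{c + 1} = \frac{2 c}{1 + c}$)
$d{\left(Z \right)} = - Z^{2} + \frac{85}{Z}$ ($d{\left(Z \right)} = \frac{85}{Z} - Z^{2} = - Z^{2} + \frac{85}{Z}$)
$\left(-17981 + 27250\right) + d{\left(D{\left(4 \right)} \right)} = \left(-17981 + 27250\right) + \frac{85 - \left(2 \cdot 4 \frac{1}{1 + 4}\right)^{3}}{2 \cdot 4 \frac{1}{1 + 4}} = 9269 + \frac{85 - \left(2 \cdot 4 \cdot \frac{1}{5}\right)^{3}}{2 \cdot 4 \cdot \frac{1}{5}} = 9269 + \frac{85 - \left(\frac{8}{5}\right)^{3}}{\frac{8}{5}} = 9269 + \frac{5 \left(85 - \frac{512}{125}\right)}{8} = 9269 + \frac{5}{8} \cdot \frac{10113}{125} = 9269 + \frac{10113}{200} = \frac{1863913}{200}$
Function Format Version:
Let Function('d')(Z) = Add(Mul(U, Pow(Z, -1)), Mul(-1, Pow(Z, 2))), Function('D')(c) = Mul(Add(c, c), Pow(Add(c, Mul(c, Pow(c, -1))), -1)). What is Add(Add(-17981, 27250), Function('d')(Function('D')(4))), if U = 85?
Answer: Rational(1863913, 200) ≈ 9319.6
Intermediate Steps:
Function('D')(c) = Mul(2, c, Pow(Add(1, c), -1)) (Function('D')(c) = Mul(Mul(2, c), Pow(Add(c, 1), -1)) = Mul(Mul(2, c), Pow(Add(1, c), -1)) = Mul(2, c, Pow(Add(1, c), -1)))
Function('d')(Z) = Add(Mul(-1, Pow(Z, 2)), Mul(85, Pow(Z, -1))) (Function('d')(Z) = Add(Mul(85, Pow(Z, -1)), Mul(-1, Pow(Z, 2))) = Add(Mul(-1, Pow(Z, 2)), Mul(85, Pow(Z, -1))))
Add(Add(-17981, 27250), Function('d')(Function('D')(4))) = Add(Add(-17981, 27250), Mul(Pow(Mul(2, 4, Pow(Add(1, 4), -1)), -1), Add(85, Mul(-1, Pow(Mul(2, 4, Pow(Add(1, 4), -1)), 3))))) = Add(9269, Mul(Pow(Mul(2, 4, Pow(5, -1)), -1), Add(85, Mul(-1, Pow(Mul(2, 4, Pow(5, -1)), 3))))) = Add(9269, Mul(Pow(Mul(2, 4, Rational(1, 5)), -1), Add(85, Mul(-1, Pow(Mul(2, 4, Rational(1, 5)), 3))))) = Add(9269, Mul(Pow(Rational(8, 5), -1), Add(85, Mul(-1, Pow(Rational(8, 5), 3))))) = Add(9269, Mul(Rational(5, 8), Add(85, Mul(-1, Rational(512, 125))))) = Add(9269, Mul(Rational(5, 8), Add(85, Rational(-512, 125)))) = Add(9269, Mul(Rational(5, 8), Rational(10113, 125))) = Add(9269, Rational(10113, 200)) = Rational(1863913, 200)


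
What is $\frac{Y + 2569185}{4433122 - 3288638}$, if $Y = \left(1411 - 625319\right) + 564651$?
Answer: $\frac{627482}{286121} \approx 2.1931$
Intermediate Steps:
$Y = -59257$ ($Y = -623908 + 564651 = -59257$)
$\frac{Y + 2569185}{4433122 - 3288638} = \frac{-59257 + 2569185}{4433122 - 3288638} = \frac{2509928}{1144484} = 2509928 \cdot \frac{1}{1144484} = \frac{627482}{286121}$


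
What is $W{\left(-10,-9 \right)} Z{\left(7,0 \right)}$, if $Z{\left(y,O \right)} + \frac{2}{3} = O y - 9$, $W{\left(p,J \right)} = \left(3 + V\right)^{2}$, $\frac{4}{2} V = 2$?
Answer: $- \frac{464}{3} \approx -154.67$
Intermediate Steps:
$V = 1$ ($V = \frac{1}{2} \cdot 2 = 1$)
$W{\left(p,J \right)} = 16$ ($W{\left(p,J \right)} = \left(3 + 1\right)^{2} = 4^{2} = 16$)
$Z{\left(y,O \right)} = - \frac{29}{3} + O y$ ($Z{\left(y,O \right)} = - \frac{2}{3} + \left(O y - 9\right) = - \frac{2}{3} + \left(-9 + O y\right) = - \frac{29}{3} + O y$)
$W{\left(-10,-9 \right)} Z{\left(7,0 \right)} = 16 \left(- \frac{29}{3} + 0 \cdot 7\right) = 16 \left(- \frac{29}{3} + 0\right) = 16 \left(- \frac{29}{3}\right) = - \frac{464}{3}$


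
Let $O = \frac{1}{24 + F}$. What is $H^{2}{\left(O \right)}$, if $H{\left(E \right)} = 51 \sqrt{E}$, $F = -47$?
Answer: $- \frac{2601}{23} \approx -113.09$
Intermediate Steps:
$O = - \frac{1}{23}$ ($O = \frac{1}{24 - 47} = \frac{1}{-23} = - \frac{1}{23} \approx -0.043478$)
$H^{2}{\left(O \right)} = \left(51 \sqrt{- \frac{1}{23}}\right)^{2} = \left(51 \frac{i \sqrt{23}}{23}\right)^{2} = \left(\frac{51 i \sqrt{23}}{23}\right)^{2} = - \frac{2601}{23}$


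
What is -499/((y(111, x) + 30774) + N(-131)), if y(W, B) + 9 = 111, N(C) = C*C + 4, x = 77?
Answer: -499/48041 ≈ -0.010387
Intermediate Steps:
N(C) = 4 + C**2 (N(C) = C**2 + 4 = 4 + C**2)
y(W, B) = 102 (y(W, B) = -9 + 111 = 102)
-499/((y(111, x) + 30774) + N(-131)) = -499/((102 + 30774) + (4 + (-131)**2)) = -499/(30876 + (4 + 17161)) = -499/(30876 + 17165) = -499/48041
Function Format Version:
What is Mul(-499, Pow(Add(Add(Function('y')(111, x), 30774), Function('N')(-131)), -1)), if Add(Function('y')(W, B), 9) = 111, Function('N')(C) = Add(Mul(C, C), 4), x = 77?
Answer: Rational(-499, 48041) ≈ -0.010387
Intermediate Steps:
Function('N')(C) = Add(4, Pow(C, 2)) (Function('N')(C) = Add(Pow(C, 2), 4) = Add(4, Pow(C, 2)))
Function('y')(W, B) = 102 (Function('y')(W, B) = Add(-9, 111) = 102)
Mul(-499, Pow(Add(Add(Function('y')(111, x), 30774), Function('N')(-131)), -1)) = Mul(-499, Pow(Add(Add(102, 30774), Add(4, Pow(-131, 2))), -1)) = Mul(-499, Pow(Add(30876, Add(4, 17161)), -1)) = Mul(-499, Pow(Add(30876, 17165), -1)) = Mul(-499, Pow(48041, -1)) = Mul(-499, Rational(1, 48041)) = Rational(-499, 48041)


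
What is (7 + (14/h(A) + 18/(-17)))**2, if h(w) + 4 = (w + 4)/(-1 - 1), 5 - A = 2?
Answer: 1079521/65025 ≈ 16.602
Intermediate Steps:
A = 3 (A = 5 - 1*2 = 5 - 2 = 3)
h(w) = -6 - w/2 (h(w) = -4 + (w + 4)/(-1 - 1) = -4 + (4 + w)/(-2) = -4 + (4 + w)*(-1/2) = -4 + (-2 - w/2) = -6 - w/2)
(7 + (14/h(A) + 18/(-17)))**2 = (7 + (14/(-6 - 1/2*3) + 18/(-17)))**2 = (7 + (14/(-6 - 3/2) + 18*(-1/17)))**2 = (7 + (14/(-15/2) - 18/17))**2 = (7 + (14*(-2/15) - 18/17))**2 = (7 + (-28/15 - 18/17))**2 = (7 - 746/255)**2 = (1039/255)**2 = 1079521/65025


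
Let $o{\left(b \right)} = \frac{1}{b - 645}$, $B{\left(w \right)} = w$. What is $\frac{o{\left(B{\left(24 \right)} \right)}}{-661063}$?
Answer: $\frac{1}{410520123} \approx 2.4359 \cdot 10^{-9}$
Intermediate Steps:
$o{\left(b \right)} = \frac{1}{-645 + b}$
$\frac{o{\left(B{\left(24 \right)} \right)}}{-661063} = \frac{1}{\left(-645 + 24\right) \left(-661063\right)} = \frac{1}{-621} \left(- \frac{1}{661063}\right) = \left(- \frac{1}{621}\right) \left(- \frac{1}{661063}\right) = \frac{1}{410520123}$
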